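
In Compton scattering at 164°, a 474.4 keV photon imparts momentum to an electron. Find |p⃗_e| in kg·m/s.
3.4083e-22 kg·m/s

The electron is initially at rest, so by conservation of momentum:
p⃗_e = p⃗₀ − p⃗'  (incident photon momentum minus scattered photon momentum)

Photon momentum magnitudes (p = h/λ = E/c):
λ₀ = hc/E₀ = 2.6135 pm → p₀ = h/λ₀ = 2.5353e-22 kg·m/s
Δλ = λ_C(1 − cos 164°) = 4.7586 pm
λ' = 7.3721 pm → p' = h/λ' = 8.9880e-23 kg·m/s

The scattered photon makes angle θ = 164° with the incident direction, so by the law of cosines:
|p⃗_e|² = p₀² + p'² − 2p₀p'cos θ
|p⃗_e|² = (2.5353e-22)² + (8.9880e-23)² − 2·2.5353e-22·8.9880e-23·cos(164°)
|p⃗_e| = 3.4083e-22 kg·m/s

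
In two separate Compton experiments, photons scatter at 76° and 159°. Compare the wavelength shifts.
159° produces the larger shift by a factor of 2.551

Calculate both shifts using Δλ = λ_C(1 - cos θ):

For θ₁ = 76°:
Δλ₁ = 2.4263 × (1 - cos(76°))
Δλ₁ = 2.4263 × 0.7581
Δλ₁ = 1.8393 pm

For θ₂ = 159°:
Δλ₂ = 2.4263 × (1 - cos(159°))
Δλ₂ = 2.4263 × 1.9336
Δλ₂ = 4.6915 pm

The 159° angle produces the larger shift.
Ratio: 4.6915/1.8393 = 2.551

(Intermediate values are shown rounded; full precision is carried through to the final answer.)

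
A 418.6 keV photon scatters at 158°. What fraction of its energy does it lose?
0.6122 (or 61.22%)

Calculate initial and final photon energies:

Initial: E₀ = 418.6 keV → λ₀ = 2.9619 pm
Compton shift: Δλ = 4.6759 pm
Final wavelength: λ' = 7.6378 pm
Final energy: E' = 162.3292 keV

Fractional energy loss:
(E₀ - E')/E₀ = (418.6000 - 162.3292)/418.6000
= 256.2708/418.6000
= 0.6122
= 61.22%

(Intermediate values are shown rounded; full precision is carried through to the final answer.)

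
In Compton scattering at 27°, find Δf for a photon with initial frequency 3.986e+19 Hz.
1.354e+18 Hz (decrease)

Convert frequency to wavelength (c = 299792458 m/s):
λ₀ = c/f₀ = 299792458/3.986e+19 = 7.5211354e-12 m = 7.5211 pm

Calculate Compton shift:
Δλ = λ_C(1 - cos(27°)) = 0.2645 pm

Final wavelength:
λ' = λ₀ + Δλ = 7.5211 + 0.2645 = 7.7856 pm

Final frequency:
f' = c/λ' = 299792458/7.7855874e-12 = 3.8506081e+19 Hz

Frequency shift (decrease):
Δf = f₀ - f' = 3.986e+19 - 3.8506081e+19 = 1.354e+18 Hz

(Intermediate values are shown rounded; full precision is carried through to the final answer.)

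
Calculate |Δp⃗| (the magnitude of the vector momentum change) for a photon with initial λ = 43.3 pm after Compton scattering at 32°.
8.4013e-24 kg·m/s

Photon momentum magnitude is p = h/λ.

Initial momentum:
p₀ = h/λ = 6.6261e-34/4.3300e-11 = 1.5303e-23 kg·m/s

After scattering:
λ' = λ + Δλ = 43.3 + 0.3687 = 43.6687 pm
p' = h/λ' = 6.6261e-34/4.3669e-11 = 1.5174e-23 kg·m/s

Momentum is a vector; the scattered photon's direction makes angle θ = 32° with the incident direction. The magnitude of the vector change Δp⃗ = p⃗₀ − p⃗' is found from the law of cosines:
|Δp⃗|² = p₀² + p'² − 2p₀p'cos θ
|Δp⃗|² = (1.5303e-23)² + (1.5174e-23)² − 2·1.5303e-23·1.5174e-23·cos(32°)
|Δp⃗| = 8.4013e-24 kg·m/s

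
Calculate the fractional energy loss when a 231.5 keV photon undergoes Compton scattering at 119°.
0.4022 (or 40.22%)

Calculate initial and final photon energies:

Initial: E₀ = 231.5 keV → λ₀ = 5.3557 pm
Compton shift: Δλ = 3.6026 pm
Final wavelength: λ' = 8.9583 pm
Final energy: E' = 138.4015 keV

Fractional energy loss:
(E₀ - E')/E₀ = (231.5000 - 138.4015)/231.5000
= 93.0985/231.5000
= 0.4022
= 40.22%

(Intermediate values are shown rounded; full precision is carried through to the final answer.)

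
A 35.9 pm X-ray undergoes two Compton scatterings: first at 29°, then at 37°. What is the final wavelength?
36.6928 pm

Apply Compton shift twice:

First scattering at θ₁ = 29°:
Δλ₁ = λ_C(1 - cos(29°))
Δλ₁ = 2.4263 × 0.1254
Δλ₁ = 0.3042 pm

After first scattering:
λ₁ = 35.9 + 0.3042 = 36.2042 pm

Second scattering at θ₂ = 37°:
Δλ₂ = λ_C(1 - cos(37°))
Δλ₂ = 2.4263 × 0.2014
Δλ₂ = 0.4886 pm

Final wavelength:
λ₂ = 36.2042 + 0.4886 = 36.6928 pm

Total shift: Δλ_total = 0.3042 + 0.4886 = 0.7928 pm

(Intermediate values are shown rounded; full precision is carried through to the final answer.)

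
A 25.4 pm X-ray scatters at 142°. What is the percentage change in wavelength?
17.0798%

Calculate the Compton shift:
Δλ = λ_C(1 - cos(142°))
Δλ = 2.4263 × (1 - cos(142°))
Δλ = 2.4263 × 1.7880
Δλ = 4.3383 pm

Percentage change:
(Δλ/λ₀) × 100 = (4.3383/25.4) × 100
= 17.0798%

(Intermediate values are shown rounded; full precision is carried through to the final answer.)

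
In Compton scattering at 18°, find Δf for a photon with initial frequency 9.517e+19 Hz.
3.457e+18 Hz (decrease)

Convert frequency to wavelength (c = 299792458 m/s):
λ₀ = c/f₀ = 299792458/9.517e+19 = 3.1500731e-12 m = 3.1501 pm

Calculate Compton shift:
Δλ = λ_C(1 - cos(18°)) = 0.1188 pm

Final wavelength:
λ' = λ₀ + Δλ = 3.1501 + 0.1188 = 3.2688 pm

Final frequency:
f' = c/λ' = 299792458/3.2688252e-12 = 9.1712600e+19 Hz

Frequency shift (decrease):
Δf = f₀ - f' = 9.517e+19 - 9.1712600e+19 = 3.457e+18 Hz

(Intermediate values are shown rounded; full precision is carried through to the final answer.)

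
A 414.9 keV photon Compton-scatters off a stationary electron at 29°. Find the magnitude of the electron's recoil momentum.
1.0775e-22 kg·m/s

The electron is initially at rest, so by conservation of momentum:
p⃗_e = p⃗₀ − p⃗'  (incident photon momentum minus scattered photon momentum)

Photon momentum magnitudes (p = h/λ = E/c):
λ₀ = hc/E₀ = 2.9883 pm → p₀ = h/λ₀ = 2.2173e-22 kg·m/s
Δλ = λ_C(1 − cos 29°) = 0.3042 pm
λ' = 3.2925 pm → p' = h/λ' = 2.0125e-22 kg·m/s

The scattered photon makes angle θ = 29° with the incident direction, so by the law of cosines:
|p⃗_e|² = p₀² + p'² − 2p₀p'cos θ
|p⃗_e|² = (2.2173e-22)² + (2.0125e-22)² − 2·2.2173e-22·2.0125e-22·cos(29°)
|p⃗_e| = 1.0775e-22 kg·m/s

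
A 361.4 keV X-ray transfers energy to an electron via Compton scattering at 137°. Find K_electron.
198.9355 keV

By energy conservation: K_e = E_initial - E_final

First find the scattered photon energy:
Initial wavelength: λ = hc/E = 3.4307 pm
Compton shift: Δλ = λ_C(1 - cos(137°)) = 4.2008 pm
Final wavelength: λ' = 3.4307 + 4.2008 = 7.6315 pm
Final photon energy: E' = hc/λ' = 162.4645 keV

Electron kinetic energy:
K_e = E - E' = 361.4000 - 162.4645 = 198.9355 keV

(Intermediate values are shown rounded; full precision is carried through to the final answer.)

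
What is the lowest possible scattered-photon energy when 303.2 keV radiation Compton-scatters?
138.6567 keV (at θ = 180°)

The scattered photon has minimum energy when its wavelength is maximum, i.e., when the Compton shift Δλ = λ_C(1 − cos θ) is maximum. This occurs at θ = 180° (backscattering), giving Δλ_max = 2λ_C = 4.8526 pm.

Initial wavelength: λ₀ = hc/E₀ = 4.0892 pm
Maximum final wavelength: λ'_max = λ₀ + 2λ_C = 4.0892 + 4.8526 = 8.9418 pm
Minimum final energy: E'_min = hc/λ'_max = 138.6567 keV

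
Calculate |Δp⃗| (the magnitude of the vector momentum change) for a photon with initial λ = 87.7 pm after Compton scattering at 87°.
1.0270e-23 kg·m/s

Photon momentum magnitude is p = h/λ.

Initial momentum:
p₀ = h/λ = 6.6261e-34/8.7700e-11 = 7.5554e-24 kg·m/s

After scattering:
λ' = λ + Δλ = 87.7 + 2.2993 = 89.9993 pm
p' = h/λ' = 6.6261e-34/8.9999e-11 = 7.3624e-24 kg·m/s

Momentum is a vector; the scattered photon's direction makes angle θ = 87° with the incident direction. The magnitude of the vector change Δp⃗ = p⃗₀ − p⃗' is found from the law of cosines:
|Δp⃗|² = p₀² + p'² − 2p₀p'cos θ
|Δp⃗|² = (7.5554e-24)² + (7.3624e-24)² − 2·7.5554e-24·7.3624e-24·cos(87°)
|Δp⃗| = 1.0270e-23 kg·m/s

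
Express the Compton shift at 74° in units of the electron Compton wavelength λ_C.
0.7244 λ_C

The Compton shift formula is:
Δλ = λ_C(1 - cos θ)

Dividing both sides by λ_C:
Δλ/λ_C = 1 - cos θ

For θ = 74°:
Δλ/λ_C = 1 - cos(74°)
Δλ/λ_C = 1 - 0.2756
Δλ/λ_C = 0.7244

This means the shift is 0.7244 × λ_C = 1.7575 pm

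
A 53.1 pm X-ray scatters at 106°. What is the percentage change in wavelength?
5.8288%

Calculate the Compton shift:
Δλ = λ_C(1 - cos(106°))
Δλ = 2.4263 × (1 - cos(106°))
Δλ = 2.4263 × 1.2756
Δλ = 3.0951 pm

Percentage change:
(Δλ/λ₀) × 100 = (3.0951/53.1) × 100
= 5.8288%

(Intermediate values are shown rounded; full precision is carried through to the final answer.)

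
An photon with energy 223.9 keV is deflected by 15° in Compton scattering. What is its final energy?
220.6064 keV

First convert energy to wavelength:
λ = hc/E, with hc ≈ 1239.842 keV·pm (i.e. 1239.842 eV·nm)

For E = 223.9 keV = 223900 eV:
λ = 1239.842 keV·pm / 223.9 keV
λ = 5.5375 pm

Calculate the Compton shift:
Δλ = λ_C(1 - cos(15°)) = 2.4263 × 0.0341
Δλ = 0.0827 pm

Final wavelength:
λ' = 5.5375 + 0.0827 = 5.6202 pm

Final energy:
E' = hc/λ' = 1239.842 / 5.6202 = 220.6064 keV

(Intermediate values are shown rounded; full precision is carried through to the final answer.)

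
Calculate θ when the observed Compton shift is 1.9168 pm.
77.88°

From the Compton formula Δλ = λ_C(1 - cos θ), we can solve for θ:

cos θ = 1 - Δλ/λ_C

Given:
- Δλ = 1.9168 pm
- λ_C = h/(m_e·c) ≈ 2.42631024 pm

cos θ = 1 - 1.9168/2.42631024
cos θ = 1 - 0.790006
cos θ = 0.209994

θ = arccos(0.209994)
θ = 77.88°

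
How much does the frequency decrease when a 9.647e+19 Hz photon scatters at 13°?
1.893e+18 Hz (decrease)

Convert frequency to wavelength (c = 299792458 m/s):
λ₀ = c/f₀ = 299792458/9.647e+19 = 3.1076237e-12 m = 3.1076 pm

Calculate Compton shift:
Δλ = λ_C(1 - cos(13°)) = 0.0622 pm

Final wavelength:
λ' = λ₀ + Δλ = 3.1076 + 0.0622 = 3.1698 pm

Final frequency:
f' = c/λ' = 299792458/3.1698099e-12 = 9.4577426e+19 Hz

Frequency shift (decrease):
Δf = f₀ - f' = 9.647e+19 - 9.4577426e+19 = 1.893e+18 Hz

(Intermediate values are shown rounded; full precision is carried through to the final answer.)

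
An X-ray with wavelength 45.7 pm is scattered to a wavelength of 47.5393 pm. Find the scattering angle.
76.00°

First find the wavelength shift:
Δλ = λ' - λ = 47.5393 - 45.7 = 1.8393 pm

Using Δλ = λ_C(1 - cos θ), with λ_C = h/(m_e·c) ≈ 2.42631024 pm:
cos θ = 1 - Δλ/λ_C
cos θ = 1 - 1.8393/2.42631024
cos θ = 0.241935

θ = arccos(0.241935)
θ = 76.00°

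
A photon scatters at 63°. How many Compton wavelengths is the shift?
0.5460 λ_C

The Compton shift formula is:
Δλ = λ_C(1 - cos θ)

Dividing both sides by λ_C:
Δλ/λ_C = 1 - cos θ

For θ = 63°:
Δλ/λ_C = 1 - cos(63°)
Δλ/λ_C = 1 - 0.4540
Δλ/λ_C = 0.5460

This means the shift is 0.5460 × λ_C = 1.3248 pm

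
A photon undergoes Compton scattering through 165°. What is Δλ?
4.7699 pm

Using the Compton scattering formula:
Δλ = λ_C(1 - cos θ)

where λ_C = h/(m_e·c) ≈ 2.4263 pm is the Compton wavelength of an electron.

For θ = 165°:
cos(165°) = -0.9659
1 - cos(165°) = 1.9659

Δλ = 2.4263 × 1.9659
Δλ = 4.7699 pm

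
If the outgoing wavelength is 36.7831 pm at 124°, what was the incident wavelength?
33.0000 pm

From λ' = λ + Δλ, we have λ = λ' - Δλ

First calculate the Compton shift:
Δλ = λ_C(1 - cos θ)
Δλ = 2.4263 × (1 - cos(124°))
Δλ = 2.4263 × 1.5592
Δλ = 3.7831 pm

Initial wavelength:
λ = λ' - Δλ
λ = 36.7831 - 3.7831
λ = 33.0000 pm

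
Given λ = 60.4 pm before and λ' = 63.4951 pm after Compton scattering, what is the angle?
106.00°

First find the wavelength shift:
Δλ = λ' - λ = 63.4951 - 60.4 = 3.0951 pm

Using Δλ = λ_C(1 - cos θ), with λ_C = h/(m_e·c) ≈ 2.42631024 pm:
cos θ = 1 - Δλ/λ_C
cos θ = 1 - 3.0951/2.42631024
cos θ = -0.275641

θ = arccos(-0.275641)
θ = 106.00°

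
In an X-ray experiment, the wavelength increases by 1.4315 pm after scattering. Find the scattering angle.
65.79°

From the Compton formula Δλ = λ_C(1 - cos θ), we can solve for θ:

cos θ = 1 - Δλ/λ_C

Given:
- Δλ = 1.4315 pm
- λ_C = h/(m_e·c) ≈ 2.42631024 pm

cos θ = 1 - 1.4315/2.42631024
cos θ = 1 - 0.589991
cos θ = 0.410009

θ = arccos(0.410009)
θ = 65.79°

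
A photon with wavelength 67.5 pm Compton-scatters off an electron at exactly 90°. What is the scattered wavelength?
69.9263 pm

Using the Compton formula: λ' = λ + λ_C(1 − cos θ)

For θ = 90°, cos θ = 0 (exact) = 0.0000, so:
1 − cos 90° = 1 − (0) = 1.0000

Δλ = λ_C × 1.0000 = 2.4263 × 1.0000 = 2.4263 pm

λ' = 67.5 + 2.4263 = 69.9263 pm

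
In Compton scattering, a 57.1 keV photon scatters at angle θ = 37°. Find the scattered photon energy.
55.8435 keV

First convert energy to wavelength:
λ = hc/E, with hc ≈ 1239.842 keV·pm (i.e. 1239.842 eV·nm)

For E = 57.1 keV = 57100 eV:
λ = 1239.842 keV·pm / 57.1 keV
λ = 21.7135 pm

Calculate the Compton shift:
Δλ = λ_C(1 - cos(37°)) = 2.4263 × 0.2014
Δλ = 0.4886 pm

Final wavelength:
λ' = 21.7135 + 0.4886 = 22.2021 pm

Final energy:
E' = hc/λ' = 1239.842 / 22.2021 = 55.8435 keV

(Intermediate values are shown rounded; full precision is carried through to the final answer.)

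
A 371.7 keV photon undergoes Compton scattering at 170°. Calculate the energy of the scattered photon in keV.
152.1025 keV

First convert energy to wavelength:
λ = hc/E, with hc ≈ 1239.842 keV·pm (i.e. 1239.842 eV·nm)

For E = 371.7 keV = 371700 eV:
λ = 1239.842 keV·pm / 371.7 keV
λ = 3.3356 pm

Calculate the Compton shift:
Δλ = λ_C(1 - cos(170°)) = 2.4263 × 1.9848
Δλ = 4.8158 pm

Final wavelength:
λ' = 3.3356 + 4.8158 = 8.1514 pm

Final energy:
E' = hc/λ' = 1239.842 / 8.1514 = 152.1025 keV

(Intermediate values are shown rounded; full precision is carried through to the final answer.)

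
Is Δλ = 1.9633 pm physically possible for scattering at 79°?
Yes, consistent

Calculate the expected shift for θ = 79°:

Δλ_expected = λ_C(1 - cos(79°))
Δλ_expected = 2.4263 × (1 - cos(79°))
Δλ_expected = 2.4263 × 0.8092
Δλ_expected = 1.9633 pm

Given shift: 1.9633 pm
Expected shift: 1.9633 pm
Difference: 0.0000 pm

The values match. This is consistent with Compton scattering at the stated angle.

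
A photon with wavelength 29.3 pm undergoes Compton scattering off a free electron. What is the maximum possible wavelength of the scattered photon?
34.1526 pm (at θ = 180°)

The Compton shift is Δλ = λ_C(1 − cos θ).

Since cos θ ranges from −1 to 1, the factor (1 − cos θ) ranges from 0 to 2; the maximum shift occurs at θ = 180° (backscattering):
Δλ_max = 2λ_C = 2 × 2.4263 pm = 4.8526 pm

Maximum scattered wavelength:
λ'_max = λ₀ + Δλ_max = 29.3 + 4.8526 = 34.1526 pm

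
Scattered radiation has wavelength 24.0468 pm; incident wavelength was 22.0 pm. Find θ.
81.00°

First find the wavelength shift:
Δλ = λ' - λ = 24.0468 - 22.0 = 2.0468 pm

Using Δλ = λ_C(1 - cos θ), with λ_C = h/(m_e·c) ≈ 2.42631024 pm:
cos θ = 1 - Δλ/λ_C
cos θ = 1 - 2.0468/2.42631024
cos θ = 0.156415

θ = arccos(0.156415)
θ = 81.00°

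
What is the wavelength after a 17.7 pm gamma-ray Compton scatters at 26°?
17.9456 pm

Using the Compton scattering formula:
λ' = λ + Δλ = λ + λ_C(1 - cos θ)

Given:
- Initial wavelength λ = 17.7 pm
- Scattering angle θ = 26°
- Compton wavelength λ_C ≈ 2.4263 pm

Calculate the shift:
Δλ = 2.4263 × (1 - cos(26°))
Δλ = 2.4263 × 0.1012
Δλ = 0.2456 pm

Final wavelength:
λ' = 17.7 + 0.2456 = 17.9456 pm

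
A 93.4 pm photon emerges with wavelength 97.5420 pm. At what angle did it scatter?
135.00°

First find the wavelength shift:
Δλ = λ' - λ = 97.5420 - 93.4 = 4.1420 pm

Using Δλ = λ_C(1 - cos θ), with λ_C = h/(m_e·c) ≈ 2.42631024 pm:
cos θ = 1 - Δλ/λ_C
cos θ = 1 - 4.1420/2.42631024
cos θ = -0.707119

θ = arccos(-0.707119)
θ = 135.00°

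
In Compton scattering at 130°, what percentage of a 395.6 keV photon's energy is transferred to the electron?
0.5598 (or 55.98%)

Calculate initial and final photon energies:

Initial: E₀ = 395.6 keV → λ₀ = 3.1341 pm
Compton shift: Δλ = 3.9859 pm
Final wavelength: λ' = 7.1200 pm
Final energy: E' = 174.1353 keV

Fractional energy loss:
(E₀ - E')/E₀ = (395.6000 - 174.1353)/395.6000
= 221.4647/395.6000
= 0.5598
= 55.98%

(Intermediate values are shown rounded; full precision is carried through to the final answer.)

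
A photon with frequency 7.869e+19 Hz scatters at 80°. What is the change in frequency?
2.713e+19 Hz (decrease)

Convert frequency to wavelength (c = 299792458 m/s):
λ₀ = c/f₀ = 299792458/7.869e+19 = 3.8097911e-12 m = 3.8098 pm

Calculate Compton shift:
Δλ = λ_C(1 - cos(80°)) = 2.0050 pm

Final wavelength:
λ' = λ₀ + Δλ = 3.8098 + 2.0050 = 5.8148 pm

Final frequency:
f' = c/λ' = 299792458/5.8147769e-12 = 5.1557001e+19 Hz

Frequency shift (decrease):
Δf = f₀ - f' = 7.869e+19 - 5.1557001e+19 = 2.713e+19 Hz

(Intermediate values are shown rounded; full precision is carried through to the final answer.)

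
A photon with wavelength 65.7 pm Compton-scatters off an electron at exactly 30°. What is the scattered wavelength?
66.0251 pm

Using the Compton formula: λ' = λ + λ_C(1 − cos θ)

For θ = 30°, cos θ = √3/2 (exact) ≈ 0.8660, so:
1 − cos 30° = 1 − (√3/2) ≈ 0.1340

Δλ = λ_C × 0.1340 = 2.4263 × 0.1340 = 0.3251 pm

λ' = 65.7 + 0.3251 = 66.0251 pm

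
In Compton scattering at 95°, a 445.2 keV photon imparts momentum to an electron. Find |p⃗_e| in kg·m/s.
2.7678e-22 kg·m/s

The electron is initially at rest, so by conservation of momentum:
p⃗_e = p⃗₀ − p⃗'  (incident photon momentum minus scattered photon momentum)

Photon momentum magnitudes (p = h/λ = E/c):
λ₀ = hc/E₀ = 2.7849 pm → p₀ = h/λ₀ = 2.3793e-22 kg·m/s
Δλ = λ_C(1 − cos 95°) = 2.6378 pm
λ' = 5.4227 pm → p' = h/λ' = 1.2219e-22 kg·m/s

The scattered photon makes angle θ = 95° with the incident direction, so by the law of cosines:
|p⃗_e|² = p₀² + p'² − 2p₀p'cos θ
|p⃗_e|² = (2.3793e-22)² + (1.2219e-22)² − 2·2.3793e-22·1.2219e-22·cos(95°)
|p⃗_e| = 2.7678e-22 kg·m/s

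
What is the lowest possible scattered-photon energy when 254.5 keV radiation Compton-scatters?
127.4994 keV (at θ = 180°)

The scattered photon has minimum energy when its wavelength is maximum, i.e., when the Compton shift Δλ = λ_C(1 − cos θ) is maximum. This occurs at θ = 180° (backscattering), giving Δλ_max = 2λ_C = 4.8526 pm.

Initial wavelength: λ₀ = hc/E₀ = 4.8717 pm
Maximum final wavelength: λ'_max = λ₀ + 2λ_C = 4.8717 + 4.8526 = 9.7243 pm
Minimum final energy: E'_min = hc/λ'_max = 127.4994 keV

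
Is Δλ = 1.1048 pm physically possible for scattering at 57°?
Yes, consistent

Calculate the expected shift for θ = 57°:

Δλ_expected = λ_C(1 - cos(57°))
Δλ_expected = 2.4263 × (1 - cos(57°))
Δλ_expected = 2.4263 × 0.4554
Δλ_expected = 1.1048 pm

Given shift: 1.1048 pm
Expected shift: 1.1048 pm
Difference: 0.0000 pm

The values match. This is consistent with Compton scattering at the stated angle.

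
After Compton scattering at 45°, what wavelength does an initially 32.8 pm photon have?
33.5106 pm

Using the Compton formula: λ' = λ + λ_C(1 − cos θ)

For θ = 45°, cos θ = √2/2 (exact) ≈ 0.7071, so:
1 − cos 45° = 1 − (√2/2) ≈ 0.2929

Δλ = λ_C × 0.2929 = 2.4263 × 0.2929 = 0.7106 pm

λ' = 32.8 + 0.7106 = 33.5106 pm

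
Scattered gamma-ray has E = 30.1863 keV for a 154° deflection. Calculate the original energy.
34.0000 keV

Convert final energy to wavelength (hc ≈ 1239.842 keV·pm):
λ' = hc/E' = 1239.842 / 30.1863 = 41.0730 pm

Calculate the Compton shift:
Δλ = λ_C(1 - cos(154°))
Δλ = 2.4263 × (1 - cos(154°))
Δλ = 4.6071 pm

Initial wavelength:
λ = λ' - Δλ = 41.0730 - 4.6071 = 36.4659 pm

Initial energy:
E = hc/λ = 1239.842 / 36.4659 = 34.0000 keV

(Intermediate values are shown rounded; full precision is carried through to the final answer.)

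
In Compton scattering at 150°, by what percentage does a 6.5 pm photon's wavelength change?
69.6547%

Calculate the Compton shift:
Δλ = λ_C(1 - cos(150°))
Δλ = 2.4263 × (1 - cos(150°))
Δλ = 2.4263 × 1.8660
Δλ = 4.5276 pm

Percentage change:
(Δλ/λ₀) × 100 = (4.5276/6.5) × 100
= 69.6547%

(Intermediate values are shown rounded; full precision is carried through to the final answer.)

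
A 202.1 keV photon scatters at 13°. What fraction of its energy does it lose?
0.0100 (or 1.00%)

Calculate initial and final photon energies:

Initial: E₀ = 202.1 keV → λ₀ = 6.1348 pm
Compton shift: Δλ = 0.0622 pm
Final wavelength: λ' = 6.1970 pm
Final energy: E' = 200.0719 keV

Fractional energy loss:
(E₀ - E')/E₀ = (202.1000 - 200.0719)/202.1000
= 2.0281/202.1000
= 0.0100
= 1.00%

(Intermediate values are shown rounded; full precision is carried through to the final answer.)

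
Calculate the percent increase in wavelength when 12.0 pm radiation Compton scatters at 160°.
39.2191%

Calculate the Compton shift:
Δλ = λ_C(1 - cos(160°))
Δλ = 2.4263 × (1 - cos(160°))
Δλ = 2.4263 × 1.9397
Δλ = 4.7063 pm

Percentage change:
(Δλ/λ₀) × 100 = (4.7063/12.0) × 100
= 39.2191%

(Intermediate values are shown rounded; full precision is carried through to the final answer.)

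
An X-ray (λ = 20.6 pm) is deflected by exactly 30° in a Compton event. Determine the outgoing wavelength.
20.9251 pm

Using the Compton formula: λ' = λ + λ_C(1 − cos θ)

For θ = 30°, cos θ = √3/2 (exact) ≈ 0.8660, so:
1 − cos 30° = 1 − (√3/2) ≈ 0.1340

Δλ = λ_C × 0.1340 = 2.4263 × 0.1340 = 0.3251 pm

λ' = 20.6 + 0.3251 = 20.9251 pm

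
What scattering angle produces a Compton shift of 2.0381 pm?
80.79°

From the Compton formula Δλ = λ_C(1 - cos θ), we can solve for θ:

cos θ = 1 - Δλ/λ_C

Given:
- Δλ = 2.0381 pm
- λ_C = h/(m_e·c) ≈ 2.42631024 pm

cos θ = 1 - 2.0381/2.42631024
cos θ = 1 - 0.840000
cos θ = 0.160000

θ = arccos(0.160000)
θ = 80.79°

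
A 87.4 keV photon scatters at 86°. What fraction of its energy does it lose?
0.1373 (or 13.73%)

Calculate initial and final photon energies:

Initial: E₀ = 87.4 keV → λ₀ = 14.1858 pm
Compton shift: Δλ = 2.2571 pm
Final wavelength: λ' = 16.4429 pm
Final energy: E' = 75.4029 keV

Fractional energy loss:
(E₀ - E')/E₀ = (87.4000 - 75.4029)/87.4000
= 11.9971/87.4000
= 0.1373
= 13.73%

(Intermediate values are shown rounded; full precision is carried through to the final answer.)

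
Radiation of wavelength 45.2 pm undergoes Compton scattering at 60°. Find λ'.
46.4132 pm

Using the Compton formula: λ' = λ + λ_C(1 − cos θ)

For θ = 60°, cos θ = 1/2 (exact) = 0.5000, so:
1 − cos 60° = 1 − (1/2) = 0.5000

Δλ = λ_C × 0.5000 = 2.4263 × 0.5000 = 1.2132 pm

λ' = 45.2 + 1.2132 = 46.4132 pm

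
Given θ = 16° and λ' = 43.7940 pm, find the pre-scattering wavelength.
43.7000 pm

From λ' = λ + Δλ, we have λ = λ' - Δλ

First calculate the Compton shift:
Δλ = λ_C(1 - cos θ)
Δλ = 2.4263 × (1 - cos(16°))
Δλ = 2.4263 × 0.0387
Δλ = 0.0940 pm

Initial wavelength:
λ = λ' - Δλ
λ = 43.7940 - 0.0940
λ = 43.7000 pm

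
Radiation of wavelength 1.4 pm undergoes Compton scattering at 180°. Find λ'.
6.2526 pm

Using the Compton formula: λ' = λ + λ_C(1 − cos θ)

For θ = 180°, cos θ = -1 (exact) = -1.0000, so:
1 − cos 180° = 1 − (-1) = 2.0000

Δλ = λ_C × 2.0000 = 2.4263 × 2.0000 = 4.8526 pm

λ' = 1.4 + 4.8526 = 6.2526 pm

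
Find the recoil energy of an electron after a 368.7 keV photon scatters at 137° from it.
204.7765 keV

By energy conservation: K_e = E_initial - E_final

First find the scattered photon energy:
Initial wavelength: λ = hc/E = 3.3627 pm
Compton shift: Δλ = λ_C(1 - cos(137°)) = 4.2008 pm
Final wavelength: λ' = 3.3627 + 4.2008 = 7.5635 pm
Final photon energy: E' = hc/λ' = 163.9235 keV

Electron kinetic energy:
K_e = E - E' = 368.7000 - 163.9235 = 204.7765 keV

(Intermediate values are shown rounded; full precision is carried through to the final answer.)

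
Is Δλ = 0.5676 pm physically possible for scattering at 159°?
No, inconsistent

Calculate the expected shift for θ = 159°:

Δλ_expected = λ_C(1 - cos(159°))
Δλ_expected = 2.4263 × (1 - cos(159°))
Δλ_expected = 2.4263 × 1.9336
Δλ_expected = 4.6915 pm

Given shift: 0.5676 pm
Expected shift: 4.6915 pm
Difference: 4.1238 pm

The values do not match. The given shift corresponds to θ ≈ 40.0°, not 159°.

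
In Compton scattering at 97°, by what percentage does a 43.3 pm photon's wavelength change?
6.2864%

Calculate the Compton shift:
Δλ = λ_C(1 - cos(97°))
Δλ = 2.4263 × (1 - cos(97°))
Δλ = 2.4263 × 1.1219
Δλ = 2.7220 pm

Percentage change:
(Δλ/λ₀) × 100 = (2.7220/43.3) × 100
= 6.2864%

(Intermediate values are shown rounded; full precision is carried through to the final answer.)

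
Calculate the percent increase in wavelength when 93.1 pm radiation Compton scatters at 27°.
0.2841%

Calculate the Compton shift:
Δλ = λ_C(1 - cos(27°))
Δλ = 2.4263 × (1 - cos(27°))
Δλ = 2.4263 × 0.1090
Δλ = 0.2645 pm

Percentage change:
(Δλ/λ₀) × 100 = (0.2645/93.1) × 100
= 0.2841%

(Intermediate values are shown rounded; full precision is carried through to the final answer.)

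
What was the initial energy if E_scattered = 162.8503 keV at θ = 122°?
317.8002 keV

Convert final energy to wavelength (hc ≈ 1239.842 keV·pm):
λ' = hc/E' = 1239.842 / 162.8503 = 7.6134 pm

Calculate the Compton shift:
Δλ = λ_C(1 - cos(122°))
Δλ = 2.4263 × (1 - cos(122°))
Δλ = 3.7121 pm

Initial wavelength:
λ = λ' - Δλ = 7.6134 - 3.7121 = 3.9013 pm

Initial energy:
E = hc/λ = 1239.842 / 3.9013 = 317.8002 keV

(Intermediate values are shown rounded; full precision is carried through to the final answer.)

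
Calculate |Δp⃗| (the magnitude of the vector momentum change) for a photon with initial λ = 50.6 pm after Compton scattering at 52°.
1.1379e-23 kg·m/s

Photon momentum magnitude is p = h/λ.

Initial momentum:
p₀ = h/λ = 6.6261e-34/5.0600e-11 = 1.3095e-23 kg·m/s

After scattering:
λ' = λ + Δλ = 50.6 + 0.9325 = 51.5325 pm
p' = h/λ' = 6.6261e-34/5.1533e-11 = 1.2858e-23 kg·m/s

Momentum is a vector; the scattered photon's direction makes angle θ = 52° with the incident direction. The magnitude of the vector change Δp⃗ = p⃗₀ − p⃗' is found from the law of cosines:
|Δp⃗|² = p₀² + p'² − 2p₀p'cos θ
|Δp⃗|² = (1.3095e-23)² + (1.2858e-23)² − 2·1.3095e-23·1.2858e-23·cos(52°)
|Δp⃗| = 1.1379e-23 kg·m/s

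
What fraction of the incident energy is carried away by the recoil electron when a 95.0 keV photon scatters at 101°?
0.1813 (or 18.13%)

Calculate initial and final photon energies:

Initial: E₀ = 95.0 keV → λ₀ = 13.0510 pm
Compton shift: Δλ = 2.8893 pm
Final wavelength: λ' = 15.9402 pm
Final energy: E' = 77.7806 keV

Fractional energy loss:
(E₀ - E')/E₀ = (95.0000 - 77.7806)/95.0000
= 17.2194/95.0000
= 0.1813
= 18.13%

(Intermediate values are shown rounded; full precision is carried through to the final answer.)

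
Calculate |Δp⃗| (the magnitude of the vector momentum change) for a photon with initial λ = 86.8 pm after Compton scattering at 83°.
9.9963e-24 kg·m/s

Photon momentum magnitude is p = h/λ.

Initial momentum:
p₀ = h/λ = 6.6261e-34/8.6800e-11 = 7.6337e-24 kg·m/s

After scattering:
λ' = λ + Δλ = 86.8 + 2.1306 = 88.9306 pm
p' = h/λ' = 6.6261e-34/8.8931e-11 = 7.4508e-24 kg·m/s

Momentum is a vector; the scattered photon's direction makes angle θ = 83° with the incident direction. The magnitude of the vector change Δp⃗ = p⃗₀ − p⃗' is found from the law of cosines:
|Δp⃗|² = p₀² + p'² − 2p₀p'cos θ
|Δp⃗|² = (7.6337e-24)² + (7.4508e-24)² − 2·7.6337e-24·7.4508e-24·cos(83°)
|Δp⃗| = 9.9963e-24 kg·m/s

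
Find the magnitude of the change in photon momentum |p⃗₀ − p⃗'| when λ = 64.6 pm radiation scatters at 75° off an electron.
1.2321e-23 kg·m/s

Photon momentum magnitude is p = h/λ.

Initial momentum:
p₀ = h/λ = 6.6261e-34/6.4600e-11 = 1.0257e-23 kg·m/s

After scattering:
λ' = λ + Δλ = 64.6 + 1.7983 = 66.3983 pm
p' = h/λ' = 6.6261e-34/6.6398e-11 = 9.9793e-24 kg·m/s

Momentum is a vector; the scattered photon's direction makes angle θ = 75° with the incident direction. The magnitude of the vector change Δp⃗ = p⃗₀ − p⃗' is found from the law of cosines:
|Δp⃗|² = p₀² + p'² − 2p₀p'cos θ
|Δp⃗|² = (1.0257e-23)² + (9.9793e-24)² − 2·1.0257e-23·9.9793e-24·cos(75°)
|Δp⃗| = 1.2321e-23 kg·m/s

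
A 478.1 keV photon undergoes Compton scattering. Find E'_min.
166.5136 keV (at θ = 180°)

The scattered photon has minimum energy when its wavelength is maximum, i.e., when the Compton shift Δλ = λ_C(1 − cos θ) is maximum. This occurs at θ = 180° (backscattering), giving Δλ_max = 2λ_C = 4.8526 pm.

Initial wavelength: λ₀ = hc/E₀ = 2.5933 pm
Maximum final wavelength: λ'_max = λ₀ + 2λ_C = 2.5933 + 4.8526 = 7.4459 pm
Minimum final energy: E'_min = hc/λ'_max = 166.5136 keV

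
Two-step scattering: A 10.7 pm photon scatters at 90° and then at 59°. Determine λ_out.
14.3030 pm

Apply Compton shift twice:

First scattering at θ₁ = 90°:
Δλ₁ = λ_C(1 - cos(90°))
Δλ₁ = 2.4263 × 1.0000
Δλ₁ = 2.4263 pm

After first scattering:
λ₁ = 10.7 + 2.4263 = 13.1263 pm

Second scattering at θ₂ = 59°:
Δλ₂ = λ_C(1 - cos(59°))
Δλ₂ = 2.4263 × 0.4850
Δλ₂ = 1.1767 pm

Final wavelength:
λ₂ = 13.1263 + 1.1767 = 14.3030 pm

Total shift: Δλ_total = 2.4263 + 1.1767 = 3.6030 pm

(Intermediate values are shown rounded; full precision is carried through to the final answer.)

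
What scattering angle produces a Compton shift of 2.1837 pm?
84.26°

From the Compton formula Δλ = λ_C(1 - cos θ), we can solve for θ:

cos θ = 1 - Δλ/λ_C

Given:
- Δλ = 2.1837 pm
- λ_C = h/(m_e·c) ≈ 2.42631024 pm

cos θ = 1 - 2.1837/2.42631024
cos θ = 1 - 0.900009
cos θ = 0.099991

θ = arccos(0.099991)
θ = 84.26°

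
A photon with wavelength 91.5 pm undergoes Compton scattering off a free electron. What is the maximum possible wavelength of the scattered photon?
96.3526 pm (at θ = 180°)

The Compton shift is Δλ = λ_C(1 − cos θ).

Since cos θ ranges from −1 to 1, the factor (1 − cos θ) ranges from 0 to 2; the maximum shift occurs at θ = 180° (backscattering):
Δλ_max = 2λ_C = 2 × 2.4263 pm = 4.8526 pm

Maximum scattered wavelength:
λ'_max = λ₀ + Δλ_max = 91.5 + 4.8526 = 96.3526 pm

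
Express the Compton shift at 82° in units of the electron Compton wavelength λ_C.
0.8608 λ_C

The Compton shift formula is:
Δλ = λ_C(1 - cos θ)

Dividing both sides by λ_C:
Δλ/λ_C = 1 - cos θ

For θ = 82°:
Δλ/λ_C = 1 - cos(82°)
Δλ/λ_C = 1 - 0.1392
Δλ/λ_C = 0.8608

This means the shift is 0.8608 × λ_C = 2.0886 pm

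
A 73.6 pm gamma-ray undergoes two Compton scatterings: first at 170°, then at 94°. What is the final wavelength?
81.0113 pm

Apply Compton shift twice:

First scattering at θ₁ = 170°:
Δλ₁ = λ_C(1 - cos(170°))
Δλ₁ = 2.4263 × 1.9848
Δλ₁ = 4.8158 pm

After first scattering:
λ₁ = 73.6 + 4.8158 = 78.4158 pm

Second scattering at θ₂ = 94°:
Δλ₂ = λ_C(1 - cos(94°))
Δλ₂ = 2.4263 × 1.0698
Δλ₂ = 2.5956 pm

Final wavelength:
λ₂ = 78.4158 + 2.5956 = 81.0113 pm

Total shift: Δλ_total = 4.8158 + 2.5956 = 7.4113 pm

(Intermediate values are shown rounded; full precision is carried through to the final answer.)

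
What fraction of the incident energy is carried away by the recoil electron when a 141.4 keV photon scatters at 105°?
0.2583 (or 25.83%)

Calculate initial and final photon energies:

Initial: E₀ = 141.4 keV → λ₀ = 8.7683 pm
Compton shift: Δλ = 3.0543 pm
Final wavelength: λ' = 11.8226 pm
Final energy: E' = 104.8704 keV

Fractional energy loss:
(E₀ - E')/E₀ = (141.4000 - 104.8704)/141.4000
= 36.5296/141.4000
= 0.2583
= 25.83%

(Intermediate values are shown rounded; full precision is carried through to the final answer.)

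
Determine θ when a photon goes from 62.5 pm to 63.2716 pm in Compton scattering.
47.00°

First find the wavelength shift:
Δλ = λ' - λ = 63.2716 - 62.5 = 0.7716 pm

Using Δλ = λ_C(1 - cos θ), with λ_C = h/(m_e·c) ≈ 2.42631024 pm:
cos θ = 1 - Δλ/λ_C
cos θ = 1 - 0.7716/2.42631024
cos θ = 0.681986

θ = arccos(0.681986)
θ = 47.00°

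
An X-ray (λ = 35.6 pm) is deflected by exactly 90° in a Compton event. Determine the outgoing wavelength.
38.0263 pm

Using the Compton formula: λ' = λ + λ_C(1 − cos θ)

For θ = 90°, cos θ = 0 (exact) = 0.0000, so:
1 − cos 90° = 1 − (0) = 1.0000

Δλ = λ_C × 1.0000 = 2.4263 × 1.0000 = 2.4263 pm

λ' = 35.6 + 2.4263 = 38.0263 pm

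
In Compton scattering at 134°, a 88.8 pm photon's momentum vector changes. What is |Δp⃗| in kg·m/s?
1.3434e-23 kg·m/s

Photon momentum magnitude is p = h/λ.

Initial momentum:
p₀ = h/λ = 6.6261e-34/8.8800e-11 = 7.4618e-24 kg·m/s

After scattering:
λ' = λ + Δλ = 88.8 + 4.1118 = 92.9118 pm
p' = h/λ' = 6.6261e-34/9.2912e-11 = 7.1316e-24 kg·m/s

Momentum is a vector; the scattered photon's direction makes angle θ = 134° with the incident direction. The magnitude of the vector change Δp⃗ = p⃗₀ − p⃗' is found from the law of cosines:
|Δp⃗|² = p₀² + p'² − 2p₀p'cos θ
|Δp⃗|² = (7.4618e-24)² + (7.1316e-24)² − 2·7.4618e-24·7.1316e-24·cos(134°)
|Δp⃗| = 1.3434e-23 kg·m/s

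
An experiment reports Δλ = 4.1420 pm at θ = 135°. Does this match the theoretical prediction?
Yes, consistent

Calculate the expected shift for θ = 135°:

Δλ_expected = λ_C(1 - cos(135°))
Δλ_expected = 2.4263 × (1 - cos(135°))
Δλ_expected = 2.4263 × 1.7071
Δλ_expected = 4.1420 pm

Given shift: 4.1420 pm
Expected shift: 4.1420 pm
Difference: 0.0000 pm

The values match. This is consistent with Compton scattering at the stated angle.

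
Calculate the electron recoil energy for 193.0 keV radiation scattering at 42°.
17.0676 keV

By energy conservation: K_e = E_initial - E_final

First find the scattered photon energy:
Initial wavelength: λ = hc/E = 6.4241 pm
Compton shift: Δλ = λ_C(1 - cos(42°)) = 0.6232 pm
Final wavelength: λ' = 6.4241 + 0.6232 = 7.0473 pm
Final photon energy: E' = hc/λ' = 175.9324 keV

Electron kinetic energy:
K_e = E - E' = 193.0000 - 175.9324 = 17.0676 keV

(Intermediate values are shown rounded; full precision is carried through to the final answer.)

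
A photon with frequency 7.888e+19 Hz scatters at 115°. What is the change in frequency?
3.754e+19 Hz (decrease)

Convert frequency to wavelength (c = 299792458 m/s):
λ₀ = c/f₀ = 299792458/7.888e+19 = 3.8006143e-12 m = 3.8006 pm

Calculate Compton shift:
Δλ = λ_C(1 - cos(115°)) = 3.4517 pm

Final wavelength:
λ' = λ₀ + Δλ = 3.8006 + 3.4517 = 7.2523 pm

Final frequency:
f' = c/λ' = 299792458/7.2523276e-12 = 4.1337413e+19 Hz

Frequency shift (decrease):
Δf = f₀ - f' = 7.888e+19 - 4.1337413e+19 = 3.754e+19 Hz

(Intermediate values are shown rounded; full precision is carried through to the final answer.)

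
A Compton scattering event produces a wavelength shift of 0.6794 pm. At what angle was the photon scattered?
43.95°

From the Compton formula Δλ = λ_C(1 - cos θ), we can solve for θ:

cos θ = 1 - Δλ/λ_C

Given:
- Δλ = 0.6794 pm
- λ_C = h/(m_e·c) ≈ 2.42631024 pm

cos θ = 1 - 0.6794/2.42631024
cos θ = 1 - 0.280014
cos θ = 0.719986

θ = arccos(0.719986)
θ = 43.95°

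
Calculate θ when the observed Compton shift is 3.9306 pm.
128.32°

From the Compton formula Δλ = λ_C(1 - cos θ), we can solve for θ:

cos θ = 1 - Δλ/λ_C

Given:
- Δλ = 3.9306 pm
- λ_C = h/(m_e·c) ≈ 2.42631024 pm

cos θ = 1 - 3.9306/2.42631024
cos θ = 1 - 1.619991
cos θ = -0.619991

θ = arccos(-0.619991)
θ = 128.32°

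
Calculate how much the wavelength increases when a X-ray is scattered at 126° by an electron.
3.8525 pm

Using the Compton scattering formula:
Δλ = λ_C(1 - cos θ)

where λ_C = h/(m_e·c) ≈ 2.4263 pm is the Compton wavelength of an electron.

For θ = 126°:
cos(126°) = -0.5878
1 - cos(126°) = 1.5878

Δλ = 2.4263 × 1.5878
Δλ = 3.8525 pm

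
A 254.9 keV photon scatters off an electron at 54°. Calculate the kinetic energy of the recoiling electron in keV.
43.4742 keV

By energy conservation: K_e = E_initial - E_final

First find the scattered photon energy:
Initial wavelength: λ = hc/E = 4.8640 pm
Compton shift: Δλ = λ_C(1 - cos(54°)) = 1.0002 pm
Final wavelength: λ' = 4.8640 + 1.0002 = 5.8642 pm
Final photon energy: E' = hc/λ' = 211.4258 keV

Electron kinetic energy:
K_e = E - E' = 254.9000 - 211.4258 = 43.4742 keV

(Intermediate values are shown rounded; full precision is carried through to the final answer.)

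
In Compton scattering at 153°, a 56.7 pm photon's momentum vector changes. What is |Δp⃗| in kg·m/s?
2.1877e-23 kg·m/s

Photon momentum magnitude is p = h/λ.

Initial momentum:
p₀ = h/λ = 6.6261e-34/5.6700e-11 = 1.1686e-23 kg·m/s

After scattering:
λ' = λ + Δλ = 56.7 + 4.5882 = 61.2882 pm
p' = h/λ' = 6.6261e-34/6.1288e-11 = 1.0811e-23 kg·m/s

Momentum is a vector; the scattered photon's direction makes angle θ = 153° with the incident direction. The magnitude of the vector change Δp⃗ = p⃗₀ − p⃗' is found from the law of cosines:
|Δp⃗|² = p₀² + p'² − 2p₀p'cos θ
|Δp⃗|² = (1.1686e-23)² + (1.0811e-23)² − 2·1.1686e-23·1.0811e-23·cos(153°)
|Δp⃗| = 2.1877e-23 kg·m/s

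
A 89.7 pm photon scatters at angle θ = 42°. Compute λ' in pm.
90.3232 pm

Using the Compton scattering formula:
λ' = λ + Δλ = λ + λ_C(1 - cos θ)

Given:
- Initial wavelength λ = 89.7 pm
- Scattering angle θ = 42°
- Compton wavelength λ_C ≈ 2.4263 pm

Calculate the shift:
Δλ = 2.4263 × (1 - cos(42°))
Δλ = 2.4263 × 0.2569
Δλ = 0.6232 pm

Final wavelength:
λ' = 89.7 + 0.6232 = 90.3232 pm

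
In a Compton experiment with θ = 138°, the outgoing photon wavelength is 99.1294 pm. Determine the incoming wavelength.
94.9000 pm

From λ' = λ + Δλ, we have λ = λ' - Δλ

First calculate the Compton shift:
Δλ = λ_C(1 - cos θ)
Δλ = 2.4263 × (1 - cos(138°))
Δλ = 2.4263 × 1.7431
Δλ = 4.2294 pm

Initial wavelength:
λ = λ' - Δλ
λ = 99.1294 - 4.2294
λ = 94.9000 pm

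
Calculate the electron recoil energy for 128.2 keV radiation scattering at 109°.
31.9942 keV

By energy conservation: K_e = E_initial - E_final

First find the scattered photon energy:
Initial wavelength: λ = hc/E = 9.6712 pm
Compton shift: Δλ = λ_C(1 - cos(109°)) = 3.2162 pm
Final wavelength: λ' = 9.6712 + 3.2162 = 12.8874 pm
Final photon energy: E' = hc/λ' = 96.2058 keV

Electron kinetic energy:
K_e = E - E' = 128.2000 - 96.2058 = 31.9942 keV

(Intermediate values are shown rounded; full precision is carried through to the final answer.)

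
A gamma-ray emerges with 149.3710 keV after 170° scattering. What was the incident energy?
355.8000 keV

Convert final energy to wavelength (hc ≈ 1239.842 keV·pm):
λ' = hc/E' = 1239.842 / 149.3710 = 8.3004 pm

Calculate the Compton shift:
Δλ = λ_C(1 - cos(170°))
Δλ = 2.4263 × (1 - cos(170°))
Δλ = 4.8158 pm

Initial wavelength:
λ = λ' - Δλ = 8.3004 - 4.8158 = 3.4847 pm

Initial energy:
E = hc/λ = 1239.842 / 3.4847 = 355.8000 keV

(Intermediate values are shown rounded; full precision is carried through to the final answer.)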